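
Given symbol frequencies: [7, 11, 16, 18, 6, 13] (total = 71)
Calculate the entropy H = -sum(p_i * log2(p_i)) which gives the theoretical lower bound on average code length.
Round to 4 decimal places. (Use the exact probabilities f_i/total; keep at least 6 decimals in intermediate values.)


Per-symbol terms -p_i * log2(p_i) with p_i = f_i/71:
  p = 7/71 = 0.098592: log2(p) = -3.342392, -p*log2(p) = 0.329532
  p = 11/71 = 0.154930: log2(p) = -2.690316, -p*log2(p) = 0.416809
  p = 16/71 = 0.225352: log2(p) = -2.149747, -p*log2(p) = 0.484450
  p = 18/71 = 0.253521: log2(p) = -1.979822, -p*log2(p) = 0.501927
  p = 6/71 = 0.084507: log2(p) = -3.564785, -p*log2(p) = 0.301249
  p = 13/71 = 0.183099: log2(p) = -2.449307, -p*log2(p) = 0.448465
H = 0.329532 + 0.416809 + 0.484450 + 0.501927 + 0.301249 + 0.448465 = 2.482432

H = 2.4824 bits/symbol


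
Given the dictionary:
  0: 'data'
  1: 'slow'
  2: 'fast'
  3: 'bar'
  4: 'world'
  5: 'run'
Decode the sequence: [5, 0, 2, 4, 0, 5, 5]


Look up each index in the dictionary:
  5 -> 'run'
  0 -> 'data'
  2 -> 'fast'
  4 -> 'world'
  0 -> 'data'
  5 -> 'run'
  5 -> 'run'

Decoded: "run data fast world data run run"


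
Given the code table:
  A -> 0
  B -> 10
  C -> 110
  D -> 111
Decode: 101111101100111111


Decoding:
10 -> B
111 -> D
110 -> C
110 -> C
0 -> A
111 -> D
111 -> D


Result: BDCCADD


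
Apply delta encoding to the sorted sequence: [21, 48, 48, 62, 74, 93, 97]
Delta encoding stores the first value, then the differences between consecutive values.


First value: 21
Deltas:
  48 - 21 = 27
  48 - 48 = 0
  62 - 48 = 14
  74 - 62 = 12
  93 - 74 = 19
  97 - 93 = 4


Delta encoded: [21, 27, 0, 14, 12, 19, 4]


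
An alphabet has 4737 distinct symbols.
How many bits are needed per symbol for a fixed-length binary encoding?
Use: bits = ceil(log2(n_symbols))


log2(4737) = 12.2098
Bracket: 2^12 = 4096 < 4737 <= 2^13 = 8192
So ceil(log2(4737)) = 13

bits = ceil(log2(4737)) = ceil(12.2098) = 13 bits


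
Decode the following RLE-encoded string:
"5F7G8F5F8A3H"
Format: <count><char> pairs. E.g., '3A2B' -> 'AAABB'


Expanding each <count><char> pair:
  5F -> 'FFFFF'
  7G -> 'GGGGGGG'
  8F -> 'FFFFFFFF'
  5F -> 'FFFFF'
  8A -> 'AAAAAAAA'
  3H -> 'HHH'

Decoded = FFFFFGGGGGGGFFFFFFFFFFFFFAAAAAAAAHHH


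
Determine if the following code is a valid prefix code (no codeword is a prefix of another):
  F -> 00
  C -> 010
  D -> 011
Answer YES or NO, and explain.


Checking each pair (does one codeword prefix another?):
  F='00' vs C='010': no prefix
  F='00' vs D='011': no prefix
  C='010' vs F='00': no prefix
  C='010' vs D='011': no prefix
  D='011' vs F='00': no prefix
  D='011' vs C='010': no prefix
No violation found over all pairs.

YES -- this is a valid prefix code. No codeword is a prefix of any other codeword.


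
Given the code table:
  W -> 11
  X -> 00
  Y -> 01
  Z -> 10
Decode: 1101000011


Decoding:
11 -> W
01 -> Y
00 -> X
00 -> X
11 -> W


Result: WYXXW


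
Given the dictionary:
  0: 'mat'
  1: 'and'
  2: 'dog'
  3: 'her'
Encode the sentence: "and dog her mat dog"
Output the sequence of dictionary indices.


Look up each word in the dictionary:
  'and' -> 1
  'dog' -> 2
  'her' -> 3
  'mat' -> 0
  'dog' -> 2

Encoded: [1, 2, 3, 0, 2]


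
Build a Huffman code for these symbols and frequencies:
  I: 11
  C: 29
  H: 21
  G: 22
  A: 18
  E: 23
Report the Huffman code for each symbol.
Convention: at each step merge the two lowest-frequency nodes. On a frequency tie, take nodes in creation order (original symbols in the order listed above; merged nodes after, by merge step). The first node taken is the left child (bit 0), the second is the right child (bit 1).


Huffman tree construction:
Step 1: Merge I(11) + A(18) = 29
Step 2: Merge H(21) + G(22) = 43
Step 3: Merge E(23) + C(29) = 52
Step 4: Merge (I+A)(29) + (H+G)(43) = 72
Step 5: Merge (E+C)(52) + ((I+A)+(H+G))(72) = 124
Read each symbol's code off the tree from the root (left child = 0, right child = 1).

Codes:
  I: 100 (length 3)
  C: 01 (length 2)
  H: 110 (length 3)
  G: 111 (length 3)
  A: 101 (length 3)
  E: 00 (length 2)
Average code length: 320/124 = 2.5806 bits/symbol


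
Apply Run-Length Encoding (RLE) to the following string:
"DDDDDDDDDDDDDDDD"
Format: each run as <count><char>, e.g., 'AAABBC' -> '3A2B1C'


Scanning runs left to right:
  i=0: run of 'D' x 16 -> '16D'

RLE = 16D


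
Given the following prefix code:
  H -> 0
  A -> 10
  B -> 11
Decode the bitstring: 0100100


Decoding step by step:
Bits 0 -> H
Bits 10 -> A
Bits 0 -> H
Bits 10 -> A
Bits 0 -> H


Decoded message: HAHAH


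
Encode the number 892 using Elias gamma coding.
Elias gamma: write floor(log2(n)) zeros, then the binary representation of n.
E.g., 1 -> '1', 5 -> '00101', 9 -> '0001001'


num_bits = floor(log2(892)) + 1 = 10
leading_zeros = num_bits - 1 = 9
binary(892) = 1101111100

Elias gamma(892) = '000000000' + '1101111100' = 0000000001101111100 (19 bits)


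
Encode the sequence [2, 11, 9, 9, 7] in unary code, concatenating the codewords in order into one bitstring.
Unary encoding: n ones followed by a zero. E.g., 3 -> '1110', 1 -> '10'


Encode each number as n ones followed by a terminating 0:
  2 -> 110 (3 bits)
  11 -> 111111111110 (12 bits)
  9 -> 1111111110 (10 bits)
  9 -> 1111111110 (10 bits)
  7 -> 11111110 (8 bits)
Total length = 3 + 12 + 10 + 10 + 8 = 43 bits.

Unary([2, 11, 9, 9, 7]) = 1101111111111101111111110111111111011111110 (43 bits)


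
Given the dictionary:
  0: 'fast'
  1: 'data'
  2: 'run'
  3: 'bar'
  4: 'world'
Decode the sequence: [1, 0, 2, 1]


Look up each index in the dictionary:
  1 -> 'data'
  0 -> 'fast'
  2 -> 'run'
  1 -> 'data'

Decoded: "data fast run data"


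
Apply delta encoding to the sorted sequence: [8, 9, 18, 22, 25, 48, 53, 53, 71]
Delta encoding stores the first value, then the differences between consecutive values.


First value: 8
Deltas:
  9 - 8 = 1
  18 - 9 = 9
  22 - 18 = 4
  25 - 22 = 3
  48 - 25 = 23
  53 - 48 = 5
  53 - 53 = 0
  71 - 53 = 18


Delta encoded: [8, 1, 9, 4, 3, 23, 5, 0, 18]


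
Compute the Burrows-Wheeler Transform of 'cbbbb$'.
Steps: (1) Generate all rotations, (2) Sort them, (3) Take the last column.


Rotations (sorted):
  0: $cbbbb -> last char: b
  1: b$cbbb -> last char: b
  2: bb$cbb -> last char: b
  3: bbb$cb -> last char: b
  4: bbbb$c -> last char: c
  5: cbbbb$ -> last char: $


BWT = bbbbc$


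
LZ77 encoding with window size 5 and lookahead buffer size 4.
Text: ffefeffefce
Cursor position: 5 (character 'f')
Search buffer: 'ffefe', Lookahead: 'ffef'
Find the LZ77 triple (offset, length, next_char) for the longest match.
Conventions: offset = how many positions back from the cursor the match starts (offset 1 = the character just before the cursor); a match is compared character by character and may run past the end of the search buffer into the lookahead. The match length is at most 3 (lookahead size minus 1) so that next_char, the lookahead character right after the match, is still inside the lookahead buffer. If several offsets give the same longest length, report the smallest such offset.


Try each offset into the search buffer:
  offset=1 (pos 4, char 'e'): match length 0
  offset=2 (pos 3, char 'f'): match length 1
  offset=3 (pos 2, char 'e'): match length 0
  offset=4 (pos 1, char 'f'): match length 1
  offset=5 (pos 0, char 'f'): match length 3
Longest match has length 3 at offset 5.
next_char = character at position 5 + 3 = 8 -> 'f'

Best match: offset=5, length=3 (matching 'ffe' starting at position 0)
LZ77 triple: (5, 3, 'f')


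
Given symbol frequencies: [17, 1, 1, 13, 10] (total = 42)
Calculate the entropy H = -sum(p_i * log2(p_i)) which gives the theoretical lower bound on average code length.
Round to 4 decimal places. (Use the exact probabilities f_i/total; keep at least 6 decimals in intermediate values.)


Per-symbol terms -p_i * log2(p_i) with p_i = f_i/42:
  p = 17/42 = 0.404762: log2(p) = -1.304855, -p*log2(p) = 0.528155
  p = 1/42 = 0.023810: log2(p) = -5.392317, -p*log2(p) = 0.128389
  p = 1/42 = 0.023810: log2(p) = -5.392317, -p*log2(p) = 0.128389
  p = 13/42 = 0.309524: log2(p) = -1.691878, -p*log2(p) = 0.523676
  p = 10/42 = 0.238095: log2(p) = -2.070389, -p*log2(p) = 0.492950
H = 0.528155 + 0.128389 + 0.128389 + 0.523676 + 0.492950 = 1.801559

H = 1.8016 bits/symbol


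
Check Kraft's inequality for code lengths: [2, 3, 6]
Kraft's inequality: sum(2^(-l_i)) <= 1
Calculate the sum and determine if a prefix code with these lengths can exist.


Sum = 2^(-2) + 2^(-3) + 2^(-6)
    = 0.25 + 0.125 + 0.015625
    = 25/64 = 0.390625
Since 0.390625 <= 1, Kraft's inequality IS satisfied.
A prefix code with these lengths CAN exist.

Kraft sum = 0.390625. Satisfied.


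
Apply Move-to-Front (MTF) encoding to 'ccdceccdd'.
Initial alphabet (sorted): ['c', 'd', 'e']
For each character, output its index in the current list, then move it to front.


MTF encoding:
'c': index 0 in ['c', 'd', 'e'] -> ['c', 'd', 'e']
'c': index 0 in ['c', 'd', 'e'] -> ['c', 'd', 'e']
'd': index 1 in ['c', 'd', 'e'] -> ['d', 'c', 'e']
'c': index 1 in ['d', 'c', 'e'] -> ['c', 'd', 'e']
'e': index 2 in ['c', 'd', 'e'] -> ['e', 'c', 'd']
'c': index 1 in ['e', 'c', 'd'] -> ['c', 'e', 'd']
'c': index 0 in ['c', 'e', 'd'] -> ['c', 'e', 'd']
'd': index 2 in ['c', 'e', 'd'] -> ['d', 'c', 'e']
'd': index 0 in ['d', 'c', 'e'] -> ['d', 'c', 'e']


Output: [0, 0, 1, 1, 2, 1, 0, 2, 0]


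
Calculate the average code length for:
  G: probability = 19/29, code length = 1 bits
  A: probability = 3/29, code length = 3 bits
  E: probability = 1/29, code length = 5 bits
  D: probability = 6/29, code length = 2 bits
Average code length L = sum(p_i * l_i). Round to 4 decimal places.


Weighted contributions p_i * l_i:
  G: (19/29) * 1 = 19/29
  A: (3/29) * 3 = 9/29
  E: (1/29) * 5 = 5/29
  D: (6/29) * 2 = 12/29
Sum = (19 + 9 + 5 + 12)/29 = 45/29

L = 45/29 = 1.5517 bits/symbol


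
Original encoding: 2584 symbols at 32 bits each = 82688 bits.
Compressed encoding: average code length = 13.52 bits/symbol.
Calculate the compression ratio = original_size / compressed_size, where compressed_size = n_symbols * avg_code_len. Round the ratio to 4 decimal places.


original_size = n_symbols * orig_bits = 2584 * 32 = 82688 bits
compressed_size = n_symbols * avg_code_len = 2584 * 13.52 = 34935.68 bits
ratio = original_size / compressed_size = 82688 / 34935.68 = 2.3669

Compression ratio = 2.3669


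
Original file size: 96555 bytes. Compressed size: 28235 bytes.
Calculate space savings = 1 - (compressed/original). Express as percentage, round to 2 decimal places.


ratio = compressed/original = 28235/96555 = 0.292424
savings = 1 - ratio = 1 - 0.292424 = 0.707576
as a percentage: 0.707576 * 100 = 70.76%

Space savings = 1 - 28235/96555 = 70.76%


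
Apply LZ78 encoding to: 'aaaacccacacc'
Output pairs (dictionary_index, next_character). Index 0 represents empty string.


LZ78 encoding steps:
Dictionary: {0: ''}
Step 1: w='' (idx 0), next='a' -> output (0, 'a'), add 'a' as idx 1
Step 2: w='a' (idx 1), next='a' -> output (1, 'a'), add 'aa' as idx 2
Step 3: w='a' (idx 1), next='c' -> output (1, 'c'), add 'ac' as idx 3
Step 4: w='' (idx 0), next='c' -> output (0, 'c'), add 'c' as idx 4
Step 5: w='c' (idx 4), next='a' -> output (4, 'a'), add 'ca' as idx 5
Step 6: w='ca' (idx 5), next='c' -> output (5, 'c'), add 'cac' as idx 6
Step 7: w='c' (idx 4), end of input -> output (4, '')


Encoded: [(0, 'a'), (1, 'a'), (1, 'c'), (0, 'c'), (4, 'a'), (5, 'c'), (4, '')]


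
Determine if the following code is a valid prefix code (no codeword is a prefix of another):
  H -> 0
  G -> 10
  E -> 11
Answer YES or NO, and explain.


Checking each pair (does one codeword prefix another?):
  H='0' vs G='10': no prefix
  H='0' vs E='11': no prefix
  G='10' vs H='0': no prefix
  G='10' vs E='11': no prefix
  E='11' vs H='0': no prefix
  E='11' vs G='10': no prefix
No violation found over all pairs.

YES -- this is a valid prefix code. No codeword is a prefix of any other codeword.


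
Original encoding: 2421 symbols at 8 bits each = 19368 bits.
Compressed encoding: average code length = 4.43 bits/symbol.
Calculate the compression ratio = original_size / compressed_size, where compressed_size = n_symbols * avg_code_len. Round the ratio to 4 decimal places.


original_size = n_symbols * orig_bits = 2421 * 8 = 19368 bits
compressed_size = n_symbols * avg_code_len = 2421 * 4.43 = 10725.03 bits
ratio = original_size / compressed_size = 19368 / 10725.03 = 1.8059

Compression ratio = 1.8059


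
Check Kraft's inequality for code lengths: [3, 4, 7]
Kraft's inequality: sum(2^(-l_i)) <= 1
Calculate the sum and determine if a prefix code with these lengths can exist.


Sum = 2^(-3) + 2^(-4) + 2^(-7)
    = 0.125 + 0.0625 + 0.0078125
    = 25/128 = 0.1953125
Since 0.1953125 <= 1, Kraft's inequality IS satisfied.
A prefix code with these lengths CAN exist.

Kraft sum = 0.1953125. Satisfied.


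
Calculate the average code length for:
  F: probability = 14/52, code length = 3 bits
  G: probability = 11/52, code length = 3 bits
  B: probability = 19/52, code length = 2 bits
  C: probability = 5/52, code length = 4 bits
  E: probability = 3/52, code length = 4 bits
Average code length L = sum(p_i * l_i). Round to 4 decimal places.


Weighted contributions p_i * l_i:
  F: (14/52) * 3 = 42/52
  G: (11/52) * 3 = 33/52
  B: (19/52) * 2 = 38/52
  C: (5/52) * 4 = 20/52
  E: (3/52) * 4 = 12/52
Sum = (42 + 33 + 38 + 20 + 12)/52 = 145/52

L = 145/52 = 2.7885 bits/symbol


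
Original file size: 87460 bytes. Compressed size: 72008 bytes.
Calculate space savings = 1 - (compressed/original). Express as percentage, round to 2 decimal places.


ratio = compressed/original = 72008/87460 = 0.823325
savings = 1 - ratio = 1 - 0.823325 = 0.176675
as a percentage: 0.176675 * 100 = 17.67%

Space savings = 1 - 72008/87460 = 17.67%


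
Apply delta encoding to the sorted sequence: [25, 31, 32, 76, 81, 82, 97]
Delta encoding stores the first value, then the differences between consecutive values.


First value: 25
Deltas:
  31 - 25 = 6
  32 - 31 = 1
  76 - 32 = 44
  81 - 76 = 5
  82 - 81 = 1
  97 - 82 = 15


Delta encoded: [25, 6, 1, 44, 5, 1, 15]


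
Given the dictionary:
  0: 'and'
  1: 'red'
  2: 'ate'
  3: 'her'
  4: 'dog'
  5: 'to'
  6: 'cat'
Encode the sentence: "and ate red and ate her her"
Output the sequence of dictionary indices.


Look up each word in the dictionary:
  'and' -> 0
  'ate' -> 2
  'red' -> 1
  'and' -> 0
  'ate' -> 2
  'her' -> 3
  'her' -> 3

Encoded: [0, 2, 1, 0, 2, 3, 3]


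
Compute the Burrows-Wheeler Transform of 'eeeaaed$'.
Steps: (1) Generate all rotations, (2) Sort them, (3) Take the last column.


Rotations (sorted):
  0: $eeeaaed -> last char: d
  1: aaed$eee -> last char: e
  2: aed$eeea -> last char: a
  3: d$eeeaae -> last char: e
  4: eaaed$ee -> last char: e
  5: ed$eeeaa -> last char: a
  6: eeaaed$e -> last char: e
  7: eeeaaed$ -> last char: $


BWT = deaeeae$


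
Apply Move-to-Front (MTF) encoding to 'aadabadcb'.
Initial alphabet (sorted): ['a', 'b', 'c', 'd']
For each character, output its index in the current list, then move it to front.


MTF encoding:
'a': index 0 in ['a', 'b', 'c', 'd'] -> ['a', 'b', 'c', 'd']
'a': index 0 in ['a', 'b', 'c', 'd'] -> ['a', 'b', 'c', 'd']
'd': index 3 in ['a', 'b', 'c', 'd'] -> ['d', 'a', 'b', 'c']
'a': index 1 in ['d', 'a', 'b', 'c'] -> ['a', 'd', 'b', 'c']
'b': index 2 in ['a', 'd', 'b', 'c'] -> ['b', 'a', 'd', 'c']
'a': index 1 in ['b', 'a', 'd', 'c'] -> ['a', 'b', 'd', 'c']
'd': index 2 in ['a', 'b', 'd', 'c'] -> ['d', 'a', 'b', 'c']
'c': index 3 in ['d', 'a', 'b', 'c'] -> ['c', 'd', 'a', 'b']
'b': index 3 in ['c', 'd', 'a', 'b'] -> ['b', 'c', 'd', 'a']


Output: [0, 0, 3, 1, 2, 1, 2, 3, 3]


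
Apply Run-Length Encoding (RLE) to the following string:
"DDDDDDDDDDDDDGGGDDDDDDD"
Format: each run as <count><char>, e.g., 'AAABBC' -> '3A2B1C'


Scanning runs left to right:
  i=0: run of 'D' x 13 -> '13D'
  i=13: run of 'G' x 3 -> '3G'
  i=16: run of 'D' x 7 -> '7D'

RLE = 13D3G7D


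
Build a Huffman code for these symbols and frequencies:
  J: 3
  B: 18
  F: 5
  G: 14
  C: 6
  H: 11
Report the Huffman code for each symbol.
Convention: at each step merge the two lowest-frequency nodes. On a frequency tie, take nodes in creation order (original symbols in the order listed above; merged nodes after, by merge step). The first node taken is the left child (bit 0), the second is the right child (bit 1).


Huffman tree construction:
Step 1: Merge J(3) + F(5) = 8
Step 2: Merge C(6) + (J+F)(8) = 14
Step 3: Merge H(11) + G(14) = 25
Step 4: Merge (C+(J+F))(14) + B(18) = 32
Step 5: Merge (H+G)(25) + ((C+(J+F))+B)(32) = 57
Read each symbol's code off the tree from the root (left child = 0, right child = 1).

Codes:
  J: 1010 (length 4)
  B: 11 (length 2)
  F: 1011 (length 4)
  G: 01 (length 2)
  C: 100 (length 3)
  H: 00 (length 2)
Average code length: 136/57 = 2.3860 bits/symbol


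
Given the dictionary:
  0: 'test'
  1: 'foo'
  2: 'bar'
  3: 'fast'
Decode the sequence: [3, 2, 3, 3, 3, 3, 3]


Look up each index in the dictionary:
  3 -> 'fast'
  2 -> 'bar'
  3 -> 'fast'
  3 -> 'fast'
  3 -> 'fast'
  3 -> 'fast'
  3 -> 'fast'

Decoded: "fast bar fast fast fast fast fast"


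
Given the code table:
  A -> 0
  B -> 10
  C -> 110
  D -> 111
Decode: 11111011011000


Decoding:
111 -> D
110 -> C
110 -> C
110 -> C
0 -> A
0 -> A


Result: DCCCAA


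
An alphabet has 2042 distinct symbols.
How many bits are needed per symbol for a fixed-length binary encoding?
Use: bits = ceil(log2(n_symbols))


log2(2042) = 10.9958
Bracket: 2^10 = 1024 < 2042 <= 2^11 = 2048
So ceil(log2(2042)) = 11

bits = ceil(log2(2042)) = ceil(10.9958) = 11 bits


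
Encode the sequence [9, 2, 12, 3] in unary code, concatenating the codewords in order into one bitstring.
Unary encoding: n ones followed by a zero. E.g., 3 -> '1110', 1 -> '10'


Encode each number as n ones followed by a terminating 0:
  9 -> 1111111110 (10 bits)
  2 -> 110 (3 bits)
  12 -> 1111111111110 (13 bits)
  3 -> 1110 (4 bits)
Total length = 10 + 3 + 13 + 4 = 30 bits.

Unary([9, 2, 12, 3]) = 111111111011011111111111101110 (30 bits)


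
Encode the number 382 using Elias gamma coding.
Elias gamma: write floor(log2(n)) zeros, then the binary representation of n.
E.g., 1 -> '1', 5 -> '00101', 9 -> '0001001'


num_bits = floor(log2(382)) + 1 = 9
leading_zeros = num_bits - 1 = 8
binary(382) = 101111110

Elias gamma(382) = '00000000' + '101111110' = 00000000101111110 (17 bits)


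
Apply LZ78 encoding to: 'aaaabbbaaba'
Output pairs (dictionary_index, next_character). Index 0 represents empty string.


LZ78 encoding steps:
Dictionary: {0: ''}
Step 1: w='' (idx 0), next='a' -> output (0, 'a'), add 'a' as idx 1
Step 2: w='a' (idx 1), next='a' -> output (1, 'a'), add 'aa' as idx 2
Step 3: w='a' (idx 1), next='b' -> output (1, 'b'), add 'ab' as idx 3
Step 4: w='' (idx 0), next='b' -> output (0, 'b'), add 'b' as idx 4
Step 5: w='b' (idx 4), next='a' -> output (4, 'a'), add 'ba' as idx 5
Step 6: w='ab' (idx 3), next='a' -> output (3, 'a'), add 'aba' as idx 6


Encoded: [(0, 'a'), (1, 'a'), (1, 'b'), (0, 'b'), (4, 'a'), (3, 'a')]


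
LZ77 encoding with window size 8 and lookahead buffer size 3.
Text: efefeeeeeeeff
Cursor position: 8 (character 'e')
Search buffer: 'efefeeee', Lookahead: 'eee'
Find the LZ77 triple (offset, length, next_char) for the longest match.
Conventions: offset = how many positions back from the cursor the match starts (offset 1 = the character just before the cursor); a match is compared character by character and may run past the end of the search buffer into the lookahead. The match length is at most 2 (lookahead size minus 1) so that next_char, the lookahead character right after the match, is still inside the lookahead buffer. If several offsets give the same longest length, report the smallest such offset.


Try each offset into the search buffer:
  offset=1 (pos 7, char 'e'): match length 2
  offset=2 (pos 6, char 'e'): match length 2
  offset=3 (pos 5, char 'e'): match length 2
  offset=4 (pos 4, char 'e'): match length 2
  offset=5 (pos 3, char 'f'): match length 0
  offset=6 (pos 2, char 'e'): match length 1
  offset=7 (pos 1, char 'f'): match length 0
  offset=8 (pos 0, char 'e'): match length 1
Longest match has length 2, found at offsets 1, 2, 3, 4; take the smallest, offset 1.
next_char = character at position 8 + 2 = 10 -> 'e'

Best match: offset=1, length=2 (matching 'ee' starting at position 7)
LZ77 triple: (1, 2, 'e')


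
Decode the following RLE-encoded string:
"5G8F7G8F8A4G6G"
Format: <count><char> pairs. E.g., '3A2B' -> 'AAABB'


Expanding each <count><char> pair:
  5G -> 'GGGGG'
  8F -> 'FFFFFFFF'
  7G -> 'GGGGGGG'
  8F -> 'FFFFFFFF'
  8A -> 'AAAAAAAA'
  4G -> 'GGGG'
  6G -> 'GGGGGG'

Decoded = GGGGGFFFFFFFFGGGGGGGFFFFFFFFAAAAAAAAGGGGGGGGGG


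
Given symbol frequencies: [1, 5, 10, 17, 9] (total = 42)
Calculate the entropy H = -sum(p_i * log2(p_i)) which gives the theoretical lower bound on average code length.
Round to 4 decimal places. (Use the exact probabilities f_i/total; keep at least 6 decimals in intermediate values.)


Per-symbol terms -p_i * log2(p_i) with p_i = f_i/42:
  p = 1/42 = 0.023810: log2(p) = -5.392317, -p*log2(p) = 0.128389
  p = 5/42 = 0.119048: log2(p) = -3.070389, -p*log2(p) = 0.365523
  p = 10/42 = 0.238095: log2(p) = -2.070389, -p*log2(p) = 0.492950
  p = 17/42 = 0.404762: log2(p) = -1.304855, -p*log2(p) = 0.528155
  p = 9/42 = 0.214286: log2(p) = -2.222392, -p*log2(p) = 0.476227
H = 0.128389 + 0.365523 + 0.492950 + 0.528155 + 0.476227 = 1.991244

H = 1.9912 bits/symbol


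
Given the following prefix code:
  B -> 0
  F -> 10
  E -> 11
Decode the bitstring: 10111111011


Decoding step by step:
Bits 10 -> F
Bits 11 -> E
Bits 11 -> E
Bits 11 -> E
Bits 0 -> B
Bits 11 -> E


Decoded message: FEEEBE


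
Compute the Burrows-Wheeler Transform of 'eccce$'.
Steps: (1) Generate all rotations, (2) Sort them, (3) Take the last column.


Rotations (sorted):
  0: $eccce -> last char: e
  1: ccce$e -> last char: e
  2: cce$ec -> last char: c
  3: ce$ecc -> last char: c
  4: e$eccc -> last char: c
  5: eccce$ -> last char: $


BWT = eeccc$


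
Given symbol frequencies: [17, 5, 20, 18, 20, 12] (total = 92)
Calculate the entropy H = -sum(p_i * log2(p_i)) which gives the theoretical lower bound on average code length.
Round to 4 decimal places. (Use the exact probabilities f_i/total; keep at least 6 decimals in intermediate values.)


Per-symbol terms -p_i * log2(p_i) with p_i = f_i/92:
  p = 17/92 = 0.184783: log2(p) = -2.436099, -p*log2(p) = 0.450149
  p = 5/92 = 0.054348: log2(p) = -4.201634, -p*log2(p) = 0.228350
  p = 20/92 = 0.217391: log2(p) = -2.201634, -p*log2(p) = 0.478616
  p = 18/92 = 0.195652: log2(p) = -2.353637, -p*log2(p) = 0.460494
  p = 20/92 = 0.217391: log2(p) = -2.201634, -p*log2(p) = 0.478616
  p = 12/92 = 0.130435: log2(p) = -2.938599, -p*log2(p) = 0.383296
H = 0.450149 + 0.228350 + 0.478616 + 0.460494 + 0.478616 + 0.383296 = 2.479521

H = 2.4795 bits/symbol


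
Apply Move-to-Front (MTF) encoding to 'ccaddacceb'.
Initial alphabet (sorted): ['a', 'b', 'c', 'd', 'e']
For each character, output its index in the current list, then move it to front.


MTF encoding:
'c': index 2 in ['a', 'b', 'c', 'd', 'e'] -> ['c', 'a', 'b', 'd', 'e']
'c': index 0 in ['c', 'a', 'b', 'd', 'e'] -> ['c', 'a', 'b', 'd', 'e']
'a': index 1 in ['c', 'a', 'b', 'd', 'e'] -> ['a', 'c', 'b', 'd', 'e']
'd': index 3 in ['a', 'c', 'b', 'd', 'e'] -> ['d', 'a', 'c', 'b', 'e']
'd': index 0 in ['d', 'a', 'c', 'b', 'e'] -> ['d', 'a', 'c', 'b', 'e']
'a': index 1 in ['d', 'a', 'c', 'b', 'e'] -> ['a', 'd', 'c', 'b', 'e']
'c': index 2 in ['a', 'd', 'c', 'b', 'e'] -> ['c', 'a', 'd', 'b', 'e']
'c': index 0 in ['c', 'a', 'd', 'b', 'e'] -> ['c', 'a', 'd', 'b', 'e']
'e': index 4 in ['c', 'a', 'd', 'b', 'e'] -> ['e', 'c', 'a', 'd', 'b']
'b': index 4 in ['e', 'c', 'a', 'd', 'b'] -> ['b', 'e', 'c', 'a', 'd']


Output: [2, 0, 1, 3, 0, 1, 2, 0, 4, 4]


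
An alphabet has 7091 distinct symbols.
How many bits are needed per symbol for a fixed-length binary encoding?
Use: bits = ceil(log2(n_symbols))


log2(7091) = 12.7918
Bracket: 2^12 = 4096 < 7091 <= 2^13 = 8192
So ceil(log2(7091)) = 13

bits = ceil(log2(7091)) = ceil(12.7918) = 13 bits


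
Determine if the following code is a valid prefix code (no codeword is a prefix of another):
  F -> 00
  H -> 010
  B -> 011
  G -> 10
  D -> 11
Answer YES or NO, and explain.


Checking each pair (does one codeword prefix another?):
  F='00' vs H='010': no prefix
  F='00' vs B='011': no prefix
  F='00' vs G='10': no prefix
  F='00' vs D='11': no prefix
  H='010' vs F='00': no prefix
  H='010' vs B='011': no prefix
  H='010' vs G='10': no prefix
  H='010' vs D='11': no prefix
  B='011' vs F='00': no prefix
  B='011' vs H='010': no prefix
  B='011' vs G='10': no prefix
  B='011' vs D='11': no prefix
  G='10' vs F='00': no prefix
  G='10' vs H='010': no prefix
  G='10' vs B='011': no prefix
  G='10' vs D='11': no prefix
  D='11' vs F='00': no prefix
  D='11' vs H='010': no prefix
  D='11' vs B='011': no prefix
  D='11' vs G='10': no prefix
No violation found over all pairs.

YES -- this is a valid prefix code. No codeword is a prefix of any other codeword.


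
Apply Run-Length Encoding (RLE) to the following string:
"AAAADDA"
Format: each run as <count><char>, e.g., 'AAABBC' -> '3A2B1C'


Scanning runs left to right:
  i=0: run of 'A' x 4 -> '4A'
  i=4: run of 'D' x 2 -> '2D'
  i=6: run of 'A' x 1 -> '1A'

RLE = 4A2D1A


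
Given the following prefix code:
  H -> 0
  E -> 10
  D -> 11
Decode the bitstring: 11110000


Decoding step by step:
Bits 11 -> D
Bits 11 -> D
Bits 0 -> H
Bits 0 -> H
Bits 0 -> H
Bits 0 -> H


Decoded message: DDHHHH


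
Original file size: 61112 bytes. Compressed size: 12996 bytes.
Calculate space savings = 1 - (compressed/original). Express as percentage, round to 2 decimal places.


ratio = compressed/original = 12996/61112 = 0.212659
savings = 1 - ratio = 1 - 0.212659 = 0.787341
as a percentage: 0.787341 * 100 = 78.73%

Space savings = 1 - 12996/61112 = 78.73%


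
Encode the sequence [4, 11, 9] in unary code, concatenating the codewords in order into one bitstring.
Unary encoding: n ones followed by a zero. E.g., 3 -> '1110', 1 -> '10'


Encode each number as n ones followed by a terminating 0:
  4 -> 11110 (5 bits)
  11 -> 111111111110 (12 bits)
  9 -> 1111111110 (10 bits)
Total length = 5 + 12 + 10 = 27 bits.

Unary([4, 11, 9]) = 111101111111111101111111110 (27 bits)


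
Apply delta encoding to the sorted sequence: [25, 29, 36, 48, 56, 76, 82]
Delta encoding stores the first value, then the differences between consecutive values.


First value: 25
Deltas:
  29 - 25 = 4
  36 - 29 = 7
  48 - 36 = 12
  56 - 48 = 8
  76 - 56 = 20
  82 - 76 = 6


Delta encoded: [25, 4, 7, 12, 8, 20, 6]


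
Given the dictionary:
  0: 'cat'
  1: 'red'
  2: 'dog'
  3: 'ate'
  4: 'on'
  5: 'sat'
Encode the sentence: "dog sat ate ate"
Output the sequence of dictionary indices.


Look up each word in the dictionary:
  'dog' -> 2
  'sat' -> 5
  'ate' -> 3
  'ate' -> 3

Encoded: [2, 5, 3, 3]


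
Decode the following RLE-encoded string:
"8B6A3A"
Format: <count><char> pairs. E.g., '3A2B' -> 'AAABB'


Expanding each <count><char> pair:
  8B -> 'BBBBBBBB'
  6A -> 'AAAAAA'
  3A -> 'AAA'

Decoded = BBBBBBBBAAAAAAAAA


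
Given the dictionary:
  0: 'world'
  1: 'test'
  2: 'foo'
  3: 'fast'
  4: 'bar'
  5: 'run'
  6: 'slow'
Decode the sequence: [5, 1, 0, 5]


Look up each index in the dictionary:
  5 -> 'run'
  1 -> 'test'
  0 -> 'world'
  5 -> 'run'

Decoded: "run test world run"


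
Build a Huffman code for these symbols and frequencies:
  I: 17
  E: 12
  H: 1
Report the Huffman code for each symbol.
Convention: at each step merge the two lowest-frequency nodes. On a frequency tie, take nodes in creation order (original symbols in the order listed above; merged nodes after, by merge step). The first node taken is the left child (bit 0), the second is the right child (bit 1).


Huffman tree construction:
Step 1: Merge H(1) + E(12) = 13
Step 2: Merge (H+E)(13) + I(17) = 30
Read each symbol's code off the tree from the root (left child = 0, right child = 1).

Codes:
  I: 1 (length 1)
  E: 01 (length 2)
  H: 00 (length 2)
Average code length: 43/30 = 1.4333 bits/symbol


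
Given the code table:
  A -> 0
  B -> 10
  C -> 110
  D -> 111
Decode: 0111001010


Decoding:
0 -> A
111 -> D
0 -> A
0 -> A
10 -> B
10 -> B


Result: ADAABB


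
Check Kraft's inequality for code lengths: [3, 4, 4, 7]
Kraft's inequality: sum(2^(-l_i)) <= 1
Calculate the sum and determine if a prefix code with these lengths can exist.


Sum = 2^(-3) + 2^(-4) + 2^(-4) + 2^(-7)
    = 0.125 + 0.0625 + 0.0625 + 0.0078125
    = 33/128 = 0.2578125
Since 0.2578125 <= 1, Kraft's inequality IS satisfied.
A prefix code with these lengths CAN exist.

Kraft sum = 0.2578125. Satisfied.


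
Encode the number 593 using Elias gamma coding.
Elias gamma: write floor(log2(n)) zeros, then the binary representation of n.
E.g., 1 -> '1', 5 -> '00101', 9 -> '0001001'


num_bits = floor(log2(593)) + 1 = 10
leading_zeros = num_bits - 1 = 9
binary(593) = 1001010001

Elias gamma(593) = '000000000' + '1001010001' = 0000000001001010001 (19 bits)


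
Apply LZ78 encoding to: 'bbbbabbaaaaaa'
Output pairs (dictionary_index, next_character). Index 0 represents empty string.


LZ78 encoding steps:
Dictionary: {0: ''}
Step 1: w='' (idx 0), next='b' -> output (0, 'b'), add 'b' as idx 1
Step 2: w='b' (idx 1), next='b' -> output (1, 'b'), add 'bb' as idx 2
Step 3: w='b' (idx 1), next='a' -> output (1, 'a'), add 'ba' as idx 3
Step 4: w='bb' (idx 2), next='a' -> output (2, 'a'), add 'bba' as idx 4
Step 5: w='' (idx 0), next='a' -> output (0, 'a'), add 'a' as idx 5
Step 6: w='a' (idx 5), next='a' -> output (5, 'a'), add 'aa' as idx 6
Step 7: w='aa' (idx 6), end of input -> output (6, '')


Encoded: [(0, 'b'), (1, 'b'), (1, 'a'), (2, 'a'), (0, 'a'), (5, 'a'), (6, '')]


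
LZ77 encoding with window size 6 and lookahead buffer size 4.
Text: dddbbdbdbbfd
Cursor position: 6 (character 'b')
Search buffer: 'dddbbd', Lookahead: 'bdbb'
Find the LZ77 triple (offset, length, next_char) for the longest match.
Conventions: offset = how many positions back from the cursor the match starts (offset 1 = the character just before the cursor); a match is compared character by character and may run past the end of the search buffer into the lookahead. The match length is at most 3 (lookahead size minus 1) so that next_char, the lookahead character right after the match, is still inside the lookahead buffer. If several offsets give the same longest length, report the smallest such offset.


Try each offset into the search buffer:
  offset=1 (pos 5, char 'd'): match length 0
  offset=2 (pos 4, char 'b'): match length 3
  offset=3 (pos 3, char 'b'): match length 1
  offset=4 (pos 2, char 'd'): match length 0
  offset=5 (pos 1, char 'd'): match length 0
  offset=6 (pos 0, char 'd'): match length 0
Longest match has length 3 at offset 2.
next_char = character at position 6 + 3 = 9 -> 'b'

Best match: offset=2, length=3 (matching 'bdb' starting at position 4)
LZ77 triple: (2, 3, 'b')


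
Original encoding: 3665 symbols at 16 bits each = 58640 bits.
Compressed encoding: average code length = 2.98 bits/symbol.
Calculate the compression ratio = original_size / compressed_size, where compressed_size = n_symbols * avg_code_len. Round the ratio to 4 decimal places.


original_size = n_symbols * orig_bits = 3665 * 16 = 58640 bits
compressed_size = n_symbols * avg_code_len = 3665 * 2.98 = 10921.7 bits
ratio = original_size / compressed_size = 58640 / 10921.7 = 5.3691

Compression ratio = 5.3691


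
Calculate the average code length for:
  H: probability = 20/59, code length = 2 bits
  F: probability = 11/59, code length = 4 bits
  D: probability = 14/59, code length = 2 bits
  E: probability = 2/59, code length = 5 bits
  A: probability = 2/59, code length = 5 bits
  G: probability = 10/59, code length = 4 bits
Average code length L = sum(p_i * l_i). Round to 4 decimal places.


Weighted contributions p_i * l_i:
  H: (20/59) * 2 = 40/59
  F: (11/59) * 4 = 44/59
  D: (14/59) * 2 = 28/59
  E: (2/59) * 5 = 10/59
  A: (2/59) * 5 = 10/59
  G: (10/59) * 4 = 40/59
Sum = (40 + 44 + 28 + 10 + 10 + 40)/59 = 172/59

L = 172/59 = 2.9153 bits/symbol


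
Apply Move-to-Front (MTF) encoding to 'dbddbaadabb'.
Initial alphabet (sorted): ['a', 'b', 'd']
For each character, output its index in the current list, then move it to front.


MTF encoding:
'd': index 2 in ['a', 'b', 'd'] -> ['d', 'a', 'b']
'b': index 2 in ['d', 'a', 'b'] -> ['b', 'd', 'a']
'd': index 1 in ['b', 'd', 'a'] -> ['d', 'b', 'a']
'd': index 0 in ['d', 'b', 'a'] -> ['d', 'b', 'a']
'b': index 1 in ['d', 'b', 'a'] -> ['b', 'd', 'a']
'a': index 2 in ['b', 'd', 'a'] -> ['a', 'b', 'd']
'a': index 0 in ['a', 'b', 'd'] -> ['a', 'b', 'd']
'd': index 2 in ['a', 'b', 'd'] -> ['d', 'a', 'b']
'a': index 1 in ['d', 'a', 'b'] -> ['a', 'd', 'b']
'b': index 2 in ['a', 'd', 'b'] -> ['b', 'a', 'd']
'b': index 0 in ['b', 'a', 'd'] -> ['b', 'a', 'd']


Output: [2, 2, 1, 0, 1, 2, 0, 2, 1, 2, 0]


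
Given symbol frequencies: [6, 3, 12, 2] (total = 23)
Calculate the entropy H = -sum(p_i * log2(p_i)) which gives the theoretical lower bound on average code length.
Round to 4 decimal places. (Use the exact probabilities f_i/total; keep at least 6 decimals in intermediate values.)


Per-symbol terms -p_i * log2(p_i) with p_i = f_i/23:
  p = 6/23 = 0.260870: log2(p) = -1.938599, -p*log2(p) = 0.505722
  p = 3/23 = 0.130435: log2(p) = -2.938599, -p*log2(p) = 0.383296
  p = 12/23 = 0.521739: log2(p) = -0.938599, -p*log2(p) = 0.489704
  p = 2/23 = 0.086957: log2(p) = -3.523562, -p*log2(p) = 0.306397
H = 0.505722 + 0.383296 + 0.489704 + 0.306397 = 1.685119

H = 1.6851 bits/symbol


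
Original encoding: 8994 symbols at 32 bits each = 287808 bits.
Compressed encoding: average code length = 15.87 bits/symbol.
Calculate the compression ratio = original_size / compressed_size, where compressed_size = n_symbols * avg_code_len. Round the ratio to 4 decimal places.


original_size = n_symbols * orig_bits = 8994 * 32 = 287808 bits
compressed_size = n_symbols * avg_code_len = 8994 * 15.87 = 142734.78 bits
ratio = original_size / compressed_size = 287808 / 142734.78 = 2.0164

Compression ratio = 2.0164


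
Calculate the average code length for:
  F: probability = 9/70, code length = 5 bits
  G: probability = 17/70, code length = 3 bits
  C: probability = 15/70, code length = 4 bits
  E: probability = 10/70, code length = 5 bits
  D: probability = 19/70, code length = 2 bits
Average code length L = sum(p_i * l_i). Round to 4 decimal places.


Weighted contributions p_i * l_i:
  F: (9/70) * 5 = 45/70
  G: (17/70) * 3 = 51/70
  C: (15/70) * 4 = 60/70
  E: (10/70) * 5 = 50/70
  D: (19/70) * 2 = 38/70
Sum = (45 + 51 + 60 + 50 + 38)/70 = 244/70

L = 244/70 = 3.4857 bits/symbol


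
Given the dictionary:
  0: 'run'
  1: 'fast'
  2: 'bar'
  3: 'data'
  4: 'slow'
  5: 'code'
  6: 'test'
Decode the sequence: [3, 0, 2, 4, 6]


Look up each index in the dictionary:
  3 -> 'data'
  0 -> 'run'
  2 -> 'bar'
  4 -> 'slow'
  6 -> 'test'

Decoded: "data run bar slow test"


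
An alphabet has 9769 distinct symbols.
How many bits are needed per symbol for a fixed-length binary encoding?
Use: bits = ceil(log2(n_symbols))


log2(9769) = 13.254
Bracket: 2^13 = 8192 < 9769 <= 2^14 = 16384
So ceil(log2(9769)) = 14

bits = ceil(log2(9769)) = ceil(13.254) = 14 bits


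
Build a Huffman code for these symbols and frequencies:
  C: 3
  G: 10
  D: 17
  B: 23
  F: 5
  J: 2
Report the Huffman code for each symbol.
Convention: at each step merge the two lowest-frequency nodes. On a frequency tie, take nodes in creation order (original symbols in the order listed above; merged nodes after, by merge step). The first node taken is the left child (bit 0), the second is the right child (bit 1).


Huffman tree construction:
Step 1: Merge J(2) + C(3) = 5
Step 2: Merge F(5) + (J+C)(5) = 10
Step 3: Merge G(10) + (F+(J+C))(10) = 20
Step 4: Merge D(17) + (G+(F+(J+C)))(20) = 37
Step 5: Merge B(23) + (D+(G+(F+(J+C))))(37) = 60
Read each symbol's code off the tree from the root (left child = 0, right child = 1).

Codes:
  C: 11111 (length 5)
  G: 110 (length 3)
  D: 10 (length 2)
  B: 0 (length 1)
  F: 1110 (length 4)
  J: 11110 (length 5)
Average code length: 132/60 = 2.2000 bits/symbol


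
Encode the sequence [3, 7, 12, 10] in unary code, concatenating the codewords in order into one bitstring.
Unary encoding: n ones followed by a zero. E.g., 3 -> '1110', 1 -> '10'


Encode each number as n ones followed by a terminating 0:
  3 -> 1110 (4 bits)
  7 -> 11111110 (8 bits)
  12 -> 1111111111110 (13 bits)
  10 -> 11111111110 (11 bits)
Total length = 4 + 8 + 13 + 11 = 36 bits.

Unary([3, 7, 12, 10]) = 111011111110111111111111011111111110 (36 bits)


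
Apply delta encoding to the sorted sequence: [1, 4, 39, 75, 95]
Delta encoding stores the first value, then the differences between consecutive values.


First value: 1
Deltas:
  4 - 1 = 3
  39 - 4 = 35
  75 - 39 = 36
  95 - 75 = 20


Delta encoded: [1, 3, 35, 36, 20]


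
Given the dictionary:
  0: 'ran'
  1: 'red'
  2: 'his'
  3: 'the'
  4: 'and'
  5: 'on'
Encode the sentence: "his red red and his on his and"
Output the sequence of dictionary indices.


Look up each word in the dictionary:
  'his' -> 2
  'red' -> 1
  'red' -> 1
  'and' -> 4
  'his' -> 2
  'on' -> 5
  'his' -> 2
  'and' -> 4

Encoded: [2, 1, 1, 4, 2, 5, 2, 4]


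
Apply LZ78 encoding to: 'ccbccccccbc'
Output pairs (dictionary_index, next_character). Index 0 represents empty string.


LZ78 encoding steps:
Dictionary: {0: ''}
Step 1: w='' (idx 0), next='c' -> output (0, 'c'), add 'c' as idx 1
Step 2: w='c' (idx 1), next='b' -> output (1, 'b'), add 'cb' as idx 2
Step 3: w='c' (idx 1), next='c' -> output (1, 'c'), add 'cc' as idx 3
Step 4: w='cc' (idx 3), next='c' -> output (3, 'c'), add 'ccc' as idx 4
Step 5: w='cb' (idx 2), next='c' -> output (2, 'c'), add 'cbc' as idx 5


Encoded: [(0, 'c'), (1, 'b'), (1, 'c'), (3, 'c'), (2, 'c')]


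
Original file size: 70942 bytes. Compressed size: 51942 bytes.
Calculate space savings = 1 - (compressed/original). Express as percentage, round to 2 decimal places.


ratio = compressed/original = 51942/70942 = 0.732176
savings = 1 - ratio = 1 - 0.732176 = 0.267824
as a percentage: 0.267824 * 100 = 26.78%

Space savings = 1 - 51942/70942 = 26.78%


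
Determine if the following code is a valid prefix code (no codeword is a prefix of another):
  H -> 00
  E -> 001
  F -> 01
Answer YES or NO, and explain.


Checking each pair (does one codeword prefix another?):
  H='00' vs E='001': prefix -- VIOLATION

NO -- this is NOT a valid prefix code. H (00) is a prefix of E (001).


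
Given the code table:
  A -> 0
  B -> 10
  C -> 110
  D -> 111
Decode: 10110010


Decoding:
10 -> B
110 -> C
0 -> A
10 -> B


Result: BCAB


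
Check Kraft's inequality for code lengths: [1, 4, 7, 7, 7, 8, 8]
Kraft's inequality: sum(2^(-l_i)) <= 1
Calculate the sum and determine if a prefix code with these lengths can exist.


Sum = 2^(-1) + 2^(-4) + 2^(-7) + 2^(-7) + 2^(-7) + 2^(-8) + 2^(-8)
    = 0.5 + 0.0625 + 0.0078125 + 0.0078125 + 0.0078125 + 0.00390625 + 0.00390625
    = 152/256 = 0.59375
Since 0.59375 <= 1, Kraft's inequality IS satisfied.
A prefix code with these lengths CAN exist.

Kraft sum = 0.59375. Satisfied.


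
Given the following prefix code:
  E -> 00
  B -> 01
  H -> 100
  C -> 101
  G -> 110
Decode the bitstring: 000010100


Decoding step by step:
Bits 00 -> E
Bits 00 -> E
Bits 101 -> C
Bits 00 -> E


Decoded message: EECE


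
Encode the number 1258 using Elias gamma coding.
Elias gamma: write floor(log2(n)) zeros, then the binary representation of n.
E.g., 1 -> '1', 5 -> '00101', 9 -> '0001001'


num_bits = floor(log2(1258)) + 1 = 11
leading_zeros = num_bits - 1 = 10
binary(1258) = 10011101010

Elias gamma(1258) = '0000000000' + '10011101010' = 000000000010011101010 (21 bits)
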